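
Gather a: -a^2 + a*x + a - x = -a^2 + a*(x + 1) - x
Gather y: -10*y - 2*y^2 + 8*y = -2*y^2 - 2*y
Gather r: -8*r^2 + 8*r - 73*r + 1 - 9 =-8*r^2 - 65*r - 8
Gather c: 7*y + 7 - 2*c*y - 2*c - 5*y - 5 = c*(-2*y - 2) + 2*y + 2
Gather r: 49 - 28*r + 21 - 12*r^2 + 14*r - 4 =-12*r^2 - 14*r + 66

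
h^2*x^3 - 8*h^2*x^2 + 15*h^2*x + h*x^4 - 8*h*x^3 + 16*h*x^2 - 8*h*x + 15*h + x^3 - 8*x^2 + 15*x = (h + x)*(x - 5)*(x - 3)*(h*x + 1)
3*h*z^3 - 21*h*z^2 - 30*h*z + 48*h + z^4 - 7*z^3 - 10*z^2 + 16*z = (3*h + z)*(z - 8)*(z - 1)*(z + 2)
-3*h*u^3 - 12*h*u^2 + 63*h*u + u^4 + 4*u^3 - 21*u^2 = u*(-3*h + u)*(u - 3)*(u + 7)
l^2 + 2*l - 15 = (l - 3)*(l + 5)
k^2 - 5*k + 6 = (k - 3)*(k - 2)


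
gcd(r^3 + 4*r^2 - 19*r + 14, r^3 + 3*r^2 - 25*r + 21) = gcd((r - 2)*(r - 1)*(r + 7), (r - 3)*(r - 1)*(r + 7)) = r^2 + 6*r - 7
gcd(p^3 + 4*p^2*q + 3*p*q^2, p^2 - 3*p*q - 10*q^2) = 1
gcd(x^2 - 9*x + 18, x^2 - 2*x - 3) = x - 3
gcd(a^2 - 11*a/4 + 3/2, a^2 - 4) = a - 2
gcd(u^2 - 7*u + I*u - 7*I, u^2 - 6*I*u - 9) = 1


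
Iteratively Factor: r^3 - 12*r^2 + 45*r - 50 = (r - 2)*(r^2 - 10*r + 25) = (r - 5)*(r - 2)*(r - 5)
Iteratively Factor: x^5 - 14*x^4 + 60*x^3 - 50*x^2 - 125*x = (x - 5)*(x^4 - 9*x^3 + 15*x^2 + 25*x) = (x - 5)^2*(x^3 - 4*x^2 - 5*x) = (x - 5)^2*(x + 1)*(x^2 - 5*x) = (x - 5)^3*(x + 1)*(x)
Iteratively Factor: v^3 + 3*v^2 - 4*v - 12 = (v - 2)*(v^2 + 5*v + 6) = (v - 2)*(v + 3)*(v + 2)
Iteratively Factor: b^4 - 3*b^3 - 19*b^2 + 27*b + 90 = (b + 3)*(b^3 - 6*b^2 - b + 30) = (b - 3)*(b + 3)*(b^2 - 3*b - 10) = (b - 3)*(b + 2)*(b + 3)*(b - 5)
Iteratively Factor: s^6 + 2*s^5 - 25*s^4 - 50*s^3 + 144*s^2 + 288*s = (s + 4)*(s^5 - 2*s^4 - 17*s^3 + 18*s^2 + 72*s) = (s + 2)*(s + 4)*(s^4 - 4*s^3 - 9*s^2 + 36*s) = s*(s + 2)*(s + 4)*(s^3 - 4*s^2 - 9*s + 36) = s*(s + 2)*(s + 3)*(s + 4)*(s^2 - 7*s + 12) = s*(s - 4)*(s + 2)*(s + 3)*(s + 4)*(s - 3)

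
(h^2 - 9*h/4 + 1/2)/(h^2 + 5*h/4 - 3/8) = 2*(h - 2)/(2*h + 3)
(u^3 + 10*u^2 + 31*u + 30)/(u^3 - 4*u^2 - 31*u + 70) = (u^2 + 5*u + 6)/(u^2 - 9*u + 14)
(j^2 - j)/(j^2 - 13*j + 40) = j*(j - 1)/(j^2 - 13*j + 40)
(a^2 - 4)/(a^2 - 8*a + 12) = (a + 2)/(a - 6)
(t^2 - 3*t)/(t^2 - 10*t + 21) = t/(t - 7)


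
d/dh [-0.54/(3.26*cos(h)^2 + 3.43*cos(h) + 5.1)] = -(3.5208*cos(h) + 1.8522)*sin(h)/(3.26*cos(h)^2 + 3.43*cos(h) + 5.1)^2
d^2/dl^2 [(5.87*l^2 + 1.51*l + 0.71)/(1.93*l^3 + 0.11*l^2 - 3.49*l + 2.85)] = (43.730326*l^6 + 33.747594*l^5 + 270.89094*l^4 - 424.73402*l^3 - 139.353066*l^2 - 27.907854*l + 142.247152)/(7.189057*l^9 + 1.229217*l^8 - 38.929644*l^7 + 27.403664*l^6 + 74.026422*l^5 - 111.057582*l^4 - 2.04396400000001*l^3 + 106.82028*l^2 - 85.042575*l + 23.149125)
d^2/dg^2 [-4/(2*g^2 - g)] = 8*(2*g*(2*g - 1) - (4*g - 1)^2)/(g^3*(2*g - 1)^3)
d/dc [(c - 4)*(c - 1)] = 2*c - 5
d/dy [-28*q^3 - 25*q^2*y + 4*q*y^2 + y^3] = -25*q^2 + 8*q*y + 3*y^2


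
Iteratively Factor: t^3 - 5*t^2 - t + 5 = (t + 1)*(t^2 - 6*t + 5) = (t - 1)*(t + 1)*(t - 5)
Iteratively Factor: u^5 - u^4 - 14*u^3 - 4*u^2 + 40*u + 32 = (u + 2)*(u^4 - 3*u^3 - 8*u^2 + 12*u + 16) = (u - 4)*(u + 2)*(u^3 + u^2 - 4*u - 4) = (u - 4)*(u + 2)^2*(u^2 - u - 2) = (u - 4)*(u + 1)*(u + 2)^2*(u - 2)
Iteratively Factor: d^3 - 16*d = (d)*(d^2 - 16) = d*(d - 4)*(d + 4)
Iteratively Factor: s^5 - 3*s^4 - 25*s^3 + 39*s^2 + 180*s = (s + 3)*(s^4 - 6*s^3 - 7*s^2 + 60*s) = (s + 3)^2*(s^3 - 9*s^2 + 20*s) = s*(s + 3)^2*(s^2 - 9*s + 20) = s*(s - 4)*(s + 3)^2*(s - 5)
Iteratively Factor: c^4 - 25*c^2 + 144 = (c + 3)*(c^3 - 3*c^2 - 16*c + 48) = (c + 3)*(c + 4)*(c^2 - 7*c + 12) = (c - 4)*(c + 3)*(c + 4)*(c - 3)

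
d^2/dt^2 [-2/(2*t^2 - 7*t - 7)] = 4*(-4*t^2 + 14*t + (4*t - 7)^2 + 14)/(-2*t^2 + 7*t + 7)^3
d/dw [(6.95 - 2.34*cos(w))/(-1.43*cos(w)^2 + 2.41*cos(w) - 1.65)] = (3.3462*cos(w)^2 - 19.877*cos(w) + 12.8885)*sin(w)/(2.0449*cos(w)^4 - 6.8926*cos(w)^3 + 10.5271*cos(w)^2 - 7.953*cos(w) + 2.7225)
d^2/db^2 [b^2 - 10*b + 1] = 2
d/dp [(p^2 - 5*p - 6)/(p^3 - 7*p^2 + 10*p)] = (-p^4 + 10*p^3 - 7*p^2 - 84*p + 60)/(p^2*(p^4 - 14*p^3 + 69*p^2 - 140*p + 100))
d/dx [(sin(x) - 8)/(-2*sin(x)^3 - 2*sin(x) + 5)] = (4*sin(x)^3 - 48*sin(x)^2 - 11)*cos(x)/(2*sin(x)^3 + 2*sin(x) - 5)^2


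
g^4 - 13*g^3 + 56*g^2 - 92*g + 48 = (g - 6)*(g - 4)*(g - 2)*(g - 1)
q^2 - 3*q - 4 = (q - 4)*(q + 1)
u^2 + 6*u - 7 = (u - 1)*(u + 7)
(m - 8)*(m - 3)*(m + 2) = m^3 - 9*m^2 + 2*m + 48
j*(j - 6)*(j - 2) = j^3 - 8*j^2 + 12*j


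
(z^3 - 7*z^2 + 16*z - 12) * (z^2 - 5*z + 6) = z^5 - 12*z^4 + 57*z^3 - 134*z^2 + 156*z - 72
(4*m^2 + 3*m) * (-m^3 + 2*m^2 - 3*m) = -4*m^5 + 5*m^4 - 6*m^3 - 9*m^2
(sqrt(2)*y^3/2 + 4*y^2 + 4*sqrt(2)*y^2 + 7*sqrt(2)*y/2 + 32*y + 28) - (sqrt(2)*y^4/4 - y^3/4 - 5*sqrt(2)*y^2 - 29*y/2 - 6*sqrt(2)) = -sqrt(2)*y^4/4 + y^3/4 + sqrt(2)*y^3/2 + 4*y^2 + 9*sqrt(2)*y^2 + 7*sqrt(2)*y/2 + 93*y/2 + 6*sqrt(2) + 28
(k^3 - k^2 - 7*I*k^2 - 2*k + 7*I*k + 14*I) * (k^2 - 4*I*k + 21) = k^5 - k^4 - 11*I*k^4 - 9*k^3 + 11*I*k^3 + 7*k^2 - 125*I*k^2 + 14*k + 147*I*k + 294*I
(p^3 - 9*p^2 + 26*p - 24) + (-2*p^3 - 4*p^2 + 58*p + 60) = -p^3 - 13*p^2 + 84*p + 36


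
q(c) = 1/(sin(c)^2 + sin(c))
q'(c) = (-2*sin(c)*cos(c) - cos(c))/(sin(c)^2 + sin(c))^2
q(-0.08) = -13.60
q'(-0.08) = -154.91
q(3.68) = -4.00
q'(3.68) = -0.35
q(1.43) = 0.51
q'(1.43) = -0.11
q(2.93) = 3.94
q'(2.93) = 21.50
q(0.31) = 2.51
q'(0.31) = -9.67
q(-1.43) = -102.07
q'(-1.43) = 1432.99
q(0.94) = 0.69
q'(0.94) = -0.72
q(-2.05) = -10.00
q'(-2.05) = -35.76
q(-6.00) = 2.80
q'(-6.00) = -11.71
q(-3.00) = -8.25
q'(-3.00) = 48.37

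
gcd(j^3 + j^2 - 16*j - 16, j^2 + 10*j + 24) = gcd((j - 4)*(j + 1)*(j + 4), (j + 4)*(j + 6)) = j + 4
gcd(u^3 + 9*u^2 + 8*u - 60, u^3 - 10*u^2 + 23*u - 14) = u - 2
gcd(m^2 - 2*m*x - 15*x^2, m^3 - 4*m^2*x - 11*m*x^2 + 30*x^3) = -m^2 + 2*m*x + 15*x^2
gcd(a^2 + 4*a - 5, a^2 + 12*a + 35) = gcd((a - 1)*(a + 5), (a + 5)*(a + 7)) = a + 5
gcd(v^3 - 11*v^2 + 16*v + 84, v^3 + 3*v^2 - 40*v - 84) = v^2 - 4*v - 12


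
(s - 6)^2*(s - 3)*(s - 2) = s^4 - 17*s^3 + 102*s^2 - 252*s + 216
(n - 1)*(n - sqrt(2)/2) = n^2 - n - sqrt(2)*n/2 + sqrt(2)/2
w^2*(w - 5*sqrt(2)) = w^3 - 5*sqrt(2)*w^2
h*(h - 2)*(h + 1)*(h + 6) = h^4 + 5*h^3 - 8*h^2 - 12*h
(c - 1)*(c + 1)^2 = c^3 + c^2 - c - 1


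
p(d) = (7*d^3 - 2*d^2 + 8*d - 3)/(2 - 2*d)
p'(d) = (21*d^2 - 4*d + 8)/(2 - 2*d) + 2*(7*d^3 - 2*d^2 + 8*d - 3)/(2 - 2*d)^2 = (-14*d^3 + 23*d^2 - 4*d + 5)/(2*(d^2 - 2*d + 1))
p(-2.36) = -18.61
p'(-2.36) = 14.46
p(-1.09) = -5.54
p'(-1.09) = 6.27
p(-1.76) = -11.13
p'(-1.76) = 10.48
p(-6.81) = -151.15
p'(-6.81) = 45.25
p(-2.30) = -17.75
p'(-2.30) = 14.06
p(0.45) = 0.76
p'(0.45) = 10.88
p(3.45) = -58.82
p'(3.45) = -25.82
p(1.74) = -28.20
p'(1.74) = -5.55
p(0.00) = -1.50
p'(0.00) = 2.50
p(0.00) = -1.50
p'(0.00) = 2.50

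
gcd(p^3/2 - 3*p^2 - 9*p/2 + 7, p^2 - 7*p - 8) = 1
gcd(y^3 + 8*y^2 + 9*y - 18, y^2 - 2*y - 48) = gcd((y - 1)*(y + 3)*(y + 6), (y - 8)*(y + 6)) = y + 6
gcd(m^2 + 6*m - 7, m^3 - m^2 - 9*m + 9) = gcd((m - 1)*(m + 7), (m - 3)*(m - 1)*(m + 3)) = m - 1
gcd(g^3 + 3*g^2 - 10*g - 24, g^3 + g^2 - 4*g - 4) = g + 2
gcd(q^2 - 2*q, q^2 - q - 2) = q - 2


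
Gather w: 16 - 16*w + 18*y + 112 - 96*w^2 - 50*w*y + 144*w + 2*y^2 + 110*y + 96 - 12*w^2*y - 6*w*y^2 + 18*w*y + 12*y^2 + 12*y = w^2*(-12*y - 96) + w*(-6*y^2 - 32*y + 128) + 14*y^2 + 140*y + 224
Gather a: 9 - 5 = 4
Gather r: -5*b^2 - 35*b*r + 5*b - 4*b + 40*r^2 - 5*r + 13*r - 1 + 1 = -5*b^2 + b + 40*r^2 + r*(8 - 35*b)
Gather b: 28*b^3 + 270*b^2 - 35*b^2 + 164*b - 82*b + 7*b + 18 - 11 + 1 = 28*b^3 + 235*b^2 + 89*b + 8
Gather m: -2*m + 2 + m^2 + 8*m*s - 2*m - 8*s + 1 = m^2 + m*(8*s - 4) - 8*s + 3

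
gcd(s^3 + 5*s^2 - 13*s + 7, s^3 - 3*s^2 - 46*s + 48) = s - 1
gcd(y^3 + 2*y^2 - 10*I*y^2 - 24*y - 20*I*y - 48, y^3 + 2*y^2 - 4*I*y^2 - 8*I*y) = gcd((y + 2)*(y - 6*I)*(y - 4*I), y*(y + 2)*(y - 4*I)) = y^2 + y*(2 - 4*I) - 8*I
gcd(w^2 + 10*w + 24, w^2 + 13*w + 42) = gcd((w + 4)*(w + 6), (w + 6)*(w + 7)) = w + 6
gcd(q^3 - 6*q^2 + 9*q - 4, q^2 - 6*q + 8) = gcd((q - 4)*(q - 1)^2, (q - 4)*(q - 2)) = q - 4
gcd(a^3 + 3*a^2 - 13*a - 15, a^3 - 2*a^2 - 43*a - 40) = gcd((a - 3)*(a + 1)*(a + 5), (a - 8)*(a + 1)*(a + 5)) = a^2 + 6*a + 5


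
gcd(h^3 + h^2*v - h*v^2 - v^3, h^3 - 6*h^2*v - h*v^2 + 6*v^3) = -h^2 + v^2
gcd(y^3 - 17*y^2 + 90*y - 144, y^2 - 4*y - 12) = y - 6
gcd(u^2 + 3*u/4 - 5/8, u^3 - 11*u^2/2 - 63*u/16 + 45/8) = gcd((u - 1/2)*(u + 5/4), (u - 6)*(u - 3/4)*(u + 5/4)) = u + 5/4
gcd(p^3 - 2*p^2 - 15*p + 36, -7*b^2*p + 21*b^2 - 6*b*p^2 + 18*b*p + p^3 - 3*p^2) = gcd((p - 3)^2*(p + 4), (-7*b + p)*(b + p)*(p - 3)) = p - 3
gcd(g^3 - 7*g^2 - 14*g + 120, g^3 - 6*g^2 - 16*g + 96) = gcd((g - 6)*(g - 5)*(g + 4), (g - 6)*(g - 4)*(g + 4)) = g^2 - 2*g - 24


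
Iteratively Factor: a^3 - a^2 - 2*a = (a + 1)*(a^2 - 2*a) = a*(a + 1)*(a - 2)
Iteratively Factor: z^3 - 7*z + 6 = (z - 2)*(z^2 + 2*z - 3) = (z - 2)*(z + 3)*(z - 1)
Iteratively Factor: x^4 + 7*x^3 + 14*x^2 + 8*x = (x + 2)*(x^3 + 5*x^2 + 4*x) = x*(x + 2)*(x^2 + 5*x + 4) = x*(x + 1)*(x + 2)*(x + 4)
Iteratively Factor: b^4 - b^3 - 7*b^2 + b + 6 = (b + 1)*(b^3 - 2*b^2 - 5*b + 6) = (b - 1)*(b + 1)*(b^2 - b - 6) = (b - 3)*(b - 1)*(b + 1)*(b + 2)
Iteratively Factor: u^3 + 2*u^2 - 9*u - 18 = (u + 3)*(u^2 - u - 6) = (u + 2)*(u + 3)*(u - 3)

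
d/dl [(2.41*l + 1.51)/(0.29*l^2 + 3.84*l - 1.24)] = (0.6989*l^2 + 9.2544*l - (0.58*l + 3.84)*(2.41*l + 1.51) - 2.9884)/(0.29*l^2 + 3.84*l - 1.24)^2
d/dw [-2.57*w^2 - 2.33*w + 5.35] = -5.14*w - 2.33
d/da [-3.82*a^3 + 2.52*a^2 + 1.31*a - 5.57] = -11.46*a^2 + 5.04*a + 1.31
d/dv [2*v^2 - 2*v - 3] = 4*v - 2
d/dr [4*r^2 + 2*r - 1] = 8*r + 2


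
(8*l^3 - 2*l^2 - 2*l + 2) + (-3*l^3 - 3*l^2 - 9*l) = 5*l^3 - 5*l^2 - 11*l + 2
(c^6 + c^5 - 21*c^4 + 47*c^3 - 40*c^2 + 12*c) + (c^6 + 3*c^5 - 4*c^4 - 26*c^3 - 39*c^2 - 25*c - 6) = 2*c^6 + 4*c^5 - 25*c^4 + 21*c^3 - 79*c^2 - 13*c - 6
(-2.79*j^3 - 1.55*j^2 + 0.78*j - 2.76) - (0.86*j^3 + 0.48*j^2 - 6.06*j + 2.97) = -3.65*j^3 - 2.03*j^2 + 6.84*j - 5.73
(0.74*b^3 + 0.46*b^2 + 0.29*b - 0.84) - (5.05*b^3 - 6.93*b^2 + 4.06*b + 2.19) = -4.31*b^3 + 7.39*b^2 - 3.77*b - 3.03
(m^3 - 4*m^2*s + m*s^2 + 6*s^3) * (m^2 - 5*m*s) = m^5 - 9*m^4*s + 21*m^3*s^2 + m^2*s^3 - 30*m*s^4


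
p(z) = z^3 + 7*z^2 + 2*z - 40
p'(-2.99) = -13.04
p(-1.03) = -35.73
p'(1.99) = 41.74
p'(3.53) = 88.80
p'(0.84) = 15.88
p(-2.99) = -10.13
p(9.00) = 1274.00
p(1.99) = -0.42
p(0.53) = -36.82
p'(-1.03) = -9.24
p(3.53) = 98.27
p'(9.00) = 371.00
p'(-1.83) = -13.57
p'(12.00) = 602.00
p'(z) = 3*z^2 + 14*z + 2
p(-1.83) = -26.35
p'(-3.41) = -10.86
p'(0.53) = 10.26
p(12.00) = 2720.00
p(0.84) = -32.79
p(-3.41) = -5.08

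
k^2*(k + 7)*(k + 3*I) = k^4 + 7*k^3 + 3*I*k^3 + 21*I*k^2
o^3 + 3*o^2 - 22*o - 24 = (o - 4)*(o + 1)*(o + 6)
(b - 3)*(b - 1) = b^2 - 4*b + 3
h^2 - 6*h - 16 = (h - 8)*(h + 2)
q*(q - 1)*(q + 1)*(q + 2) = q^4 + 2*q^3 - q^2 - 2*q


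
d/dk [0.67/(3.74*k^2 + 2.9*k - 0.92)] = (-5.0116*k - 1.943)/(3.74*k^2 + 2.9*k - 0.92)^2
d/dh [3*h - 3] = 3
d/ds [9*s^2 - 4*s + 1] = 18*s - 4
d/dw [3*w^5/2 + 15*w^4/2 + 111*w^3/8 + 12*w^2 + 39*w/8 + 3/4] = 15*w^4/2 + 30*w^3 + 333*w^2/8 + 24*w + 39/8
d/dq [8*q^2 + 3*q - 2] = 16*q + 3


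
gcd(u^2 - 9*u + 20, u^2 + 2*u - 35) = u - 5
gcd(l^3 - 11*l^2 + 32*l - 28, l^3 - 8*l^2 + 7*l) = l - 7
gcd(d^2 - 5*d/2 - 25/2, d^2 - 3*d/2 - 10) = d + 5/2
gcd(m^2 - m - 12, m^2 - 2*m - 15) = m + 3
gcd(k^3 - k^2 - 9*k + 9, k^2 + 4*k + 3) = k + 3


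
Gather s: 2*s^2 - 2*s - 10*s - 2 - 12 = 2*s^2 - 12*s - 14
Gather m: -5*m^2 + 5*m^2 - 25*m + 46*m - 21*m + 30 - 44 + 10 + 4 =0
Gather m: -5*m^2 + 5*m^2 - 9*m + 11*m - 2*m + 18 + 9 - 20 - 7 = 0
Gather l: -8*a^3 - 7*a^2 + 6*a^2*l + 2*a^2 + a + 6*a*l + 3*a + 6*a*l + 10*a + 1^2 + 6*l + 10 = -8*a^3 - 5*a^2 + 14*a + l*(6*a^2 + 12*a + 6) + 11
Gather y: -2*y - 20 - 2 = -2*y - 22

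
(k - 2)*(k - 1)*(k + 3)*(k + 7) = k^4 + 7*k^3 - 7*k^2 - 43*k + 42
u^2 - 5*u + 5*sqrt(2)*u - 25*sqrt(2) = (u - 5)*(u + 5*sqrt(2))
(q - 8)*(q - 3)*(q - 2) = q^3 - 13*q^2 + 46*q - 48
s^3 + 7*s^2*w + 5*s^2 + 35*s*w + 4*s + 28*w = (s + 1)*(s + 4)*(s + 7*w)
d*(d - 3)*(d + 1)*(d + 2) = d^4 - 7*d^2 - 6*d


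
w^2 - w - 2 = (w - 2)*(w + 1)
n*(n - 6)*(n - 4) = n^3 - 10*n^2 + 24*n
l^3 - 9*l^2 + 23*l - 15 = (l - 5)*(l - 3)*(l - 1)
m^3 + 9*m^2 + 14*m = m*(m + 2)*(m + 7)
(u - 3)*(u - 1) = u^2 - 4*u + 3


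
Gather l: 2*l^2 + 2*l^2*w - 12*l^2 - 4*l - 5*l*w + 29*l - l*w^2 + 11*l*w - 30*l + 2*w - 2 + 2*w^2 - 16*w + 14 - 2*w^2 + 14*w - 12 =l^2*(2*w - 10) + l*(-w^2 + 6*w - 5)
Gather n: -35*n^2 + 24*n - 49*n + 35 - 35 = -35*n^2 - 25*n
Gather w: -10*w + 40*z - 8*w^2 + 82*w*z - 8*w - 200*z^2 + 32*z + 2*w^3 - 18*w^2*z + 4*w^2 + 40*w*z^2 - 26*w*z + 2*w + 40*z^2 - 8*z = 2*w^3 + w^2*(-18*z - 4) + w*(40*z^2 + 56*z - 16) - 160*z^2 + 64*z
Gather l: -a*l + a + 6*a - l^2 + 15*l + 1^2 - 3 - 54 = 7*a - l^2 + l*(15 - a) - 56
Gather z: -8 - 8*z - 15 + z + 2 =-7*z - 21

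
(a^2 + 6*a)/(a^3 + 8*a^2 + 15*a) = (a + 6)/(a^2 + 8*a + 15)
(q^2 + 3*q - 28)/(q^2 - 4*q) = (q + 7)/q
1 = 1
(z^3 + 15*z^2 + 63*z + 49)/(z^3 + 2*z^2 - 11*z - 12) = (z^2 + 14*z + 49)/(z^2 + z - 12)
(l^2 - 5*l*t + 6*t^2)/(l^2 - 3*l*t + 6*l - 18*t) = (l - 2*t)/(l + 6)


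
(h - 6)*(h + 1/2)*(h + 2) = h^3 - 7*h^2/2 - 14*h - 6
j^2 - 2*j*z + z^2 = (-j + z)^2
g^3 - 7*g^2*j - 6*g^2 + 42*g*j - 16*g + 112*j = (g - 8)*(g + 2)*(g - 7*j)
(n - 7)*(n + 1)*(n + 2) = n^3 - 4*n^2 - 19*n - 14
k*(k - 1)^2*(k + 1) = k^4 - k^3 - k^2 + k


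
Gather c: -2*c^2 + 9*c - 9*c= -2*c^2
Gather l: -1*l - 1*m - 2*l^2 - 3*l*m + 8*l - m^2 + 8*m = -2*l^2 + l*(7 - 3*m) - m^2 + 7*m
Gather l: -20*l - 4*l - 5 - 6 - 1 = -24*l - 12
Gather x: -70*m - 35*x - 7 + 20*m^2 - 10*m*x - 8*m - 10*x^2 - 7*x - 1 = 20*m^2 - 78*m - 10*x^2 + x*(-10*m - 42) - 8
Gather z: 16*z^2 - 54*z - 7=16*z^2 - 54*z - 7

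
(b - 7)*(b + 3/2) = b^2 - 11*b/2 - 21/2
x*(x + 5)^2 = x^3 + 10*x^2 + 25*x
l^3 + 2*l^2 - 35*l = l*(l - 5)*(l + 7)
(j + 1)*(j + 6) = j^2 + 7*j + 6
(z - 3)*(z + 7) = z^2 + 4*z - 21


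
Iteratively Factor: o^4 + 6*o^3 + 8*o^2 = (o)*(o^3 + 6*o^2 + 8*o) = o^2*(o^2 + 6*o + 8) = o^2*(o + 4)*(o + 2)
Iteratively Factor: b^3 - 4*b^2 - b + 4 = (b - 1)*(b^2 - 3*b - 4) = (b - 1)*(b + 1)*(b - 4)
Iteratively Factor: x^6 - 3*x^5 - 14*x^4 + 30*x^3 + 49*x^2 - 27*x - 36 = (x - 1)*(x^5 - 2*x^4 - 16*x^3 + 14*x^2 + 63*x + 36) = (x - 1)*(x + 3)*(x^4 - 5*x^3 - x^2 + 17*x + 12) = (x - 3)*(x - 1)*(x + 3)*(x^3 - 2*x^2 - 7*x - 4) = (x - 3)*(x - 1)*(x + 1)*(x + 3)*(x^2 - 3*x - 4) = (x - 4)*(x - 3)*(x - 1)*(x + 1)*(x + 3)*(x + 1)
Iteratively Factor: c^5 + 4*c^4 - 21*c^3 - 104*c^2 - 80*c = (c + 4)*(c^4 - 21*c^2 - 20*c) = (c + 4)^2*(c^3 - 4*c^2 - 5*c) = c*(c + 4)^2*(c^2 - 4*c - 5) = c*(c + 1)*(c + 4)^2*(c - 5)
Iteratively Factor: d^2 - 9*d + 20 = (d - 5)*(d - 4)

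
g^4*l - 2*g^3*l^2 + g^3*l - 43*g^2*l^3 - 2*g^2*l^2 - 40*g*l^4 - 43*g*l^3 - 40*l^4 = (g - 8*l)*(g + l)*(g + 5*l)*(g*l + l)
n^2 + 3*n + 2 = (n + 1)*(n + 2)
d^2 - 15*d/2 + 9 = (d - 6)*(d - 3/2)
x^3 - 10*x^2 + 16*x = x*(x - 8)*(x - 2)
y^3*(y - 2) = y^4 - 2*y^3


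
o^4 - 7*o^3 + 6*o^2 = o^2*(o - 6)*(o - 1)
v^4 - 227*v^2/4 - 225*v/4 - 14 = (v - 8)*(v + 1/2)^2*(v + 7)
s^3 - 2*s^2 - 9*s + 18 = (s - 3)*(s - 2)*(s + 3)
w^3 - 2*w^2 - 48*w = w*(w - 8)*(w + 6)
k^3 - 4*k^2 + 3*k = k*(k - 3)*(k - 1)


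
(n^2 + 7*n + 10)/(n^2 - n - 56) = (n^2 + 7*n + 10)/(n^2 - n - 56)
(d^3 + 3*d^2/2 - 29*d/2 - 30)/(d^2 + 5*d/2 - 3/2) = (2*d^2 - 3*d - 20)/(2*d - 1)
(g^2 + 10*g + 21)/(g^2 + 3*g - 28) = (g + 3)/(g - 4)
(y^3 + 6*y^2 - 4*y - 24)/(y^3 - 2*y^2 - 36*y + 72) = (y + 2)/(y - 6)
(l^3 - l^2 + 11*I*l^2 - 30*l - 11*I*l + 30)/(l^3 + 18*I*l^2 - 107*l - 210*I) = (l - 1)/(l + 7*I)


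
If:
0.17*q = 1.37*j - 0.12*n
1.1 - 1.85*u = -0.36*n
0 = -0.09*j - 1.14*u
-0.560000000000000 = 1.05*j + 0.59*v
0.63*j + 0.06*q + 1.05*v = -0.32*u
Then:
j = -1.14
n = -2.59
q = -7.33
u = 0.09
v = 1.07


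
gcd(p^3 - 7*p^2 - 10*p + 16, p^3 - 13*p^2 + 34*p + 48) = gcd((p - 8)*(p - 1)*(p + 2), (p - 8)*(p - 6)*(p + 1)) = p - 8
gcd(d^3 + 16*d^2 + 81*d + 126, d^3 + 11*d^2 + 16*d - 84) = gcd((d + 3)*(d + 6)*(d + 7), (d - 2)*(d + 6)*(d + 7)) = d^2 + 13*d + 42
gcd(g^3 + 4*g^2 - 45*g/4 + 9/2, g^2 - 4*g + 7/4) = g - 1/2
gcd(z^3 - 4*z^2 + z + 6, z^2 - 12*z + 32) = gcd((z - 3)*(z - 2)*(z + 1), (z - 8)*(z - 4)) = 1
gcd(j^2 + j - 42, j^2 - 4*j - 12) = j - 6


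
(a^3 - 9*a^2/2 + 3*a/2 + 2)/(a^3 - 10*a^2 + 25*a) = (2*a^3 - 9*a^2 + 3*a + 4)/(2*a*(a^2 - 10*a + 25))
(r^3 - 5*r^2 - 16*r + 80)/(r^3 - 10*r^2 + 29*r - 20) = (r + 4)/(r - 1)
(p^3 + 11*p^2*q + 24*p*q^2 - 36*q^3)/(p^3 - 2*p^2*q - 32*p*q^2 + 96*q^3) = (p^2 + 5*p*q - 6*q^2)/(p^2 - 8*p*q + 16*q^2)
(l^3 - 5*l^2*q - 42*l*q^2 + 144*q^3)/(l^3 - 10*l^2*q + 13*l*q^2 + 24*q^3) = (l + 6*q)/(l + q)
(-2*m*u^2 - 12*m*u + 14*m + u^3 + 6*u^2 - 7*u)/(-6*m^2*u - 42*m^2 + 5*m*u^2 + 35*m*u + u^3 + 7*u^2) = (-2*m*u + 2*m + u^2 - u)/(-6*m^2 + 5*m*u + u^2)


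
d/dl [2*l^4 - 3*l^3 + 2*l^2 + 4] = l*(8*l^2 - 9*l + 4)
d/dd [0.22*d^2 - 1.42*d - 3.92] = 0.44*d - 1.42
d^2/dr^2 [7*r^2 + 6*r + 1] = 14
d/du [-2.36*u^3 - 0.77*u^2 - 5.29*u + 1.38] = -7.08*u^2 - 1.54*u - 5.29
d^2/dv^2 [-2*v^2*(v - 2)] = 8 - 12*v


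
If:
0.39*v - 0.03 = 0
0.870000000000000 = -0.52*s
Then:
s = -1.67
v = 0.08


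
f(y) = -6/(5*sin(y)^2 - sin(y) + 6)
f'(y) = -6*(-10*sin(y)*cos(y) + cos(y))/(5*sin(y)^2 - sin(y) + 6)^2 = 6*(10*sin(y) - 1)*cos(y)/(5*sin(y)^2 - sin(y) + 6)^2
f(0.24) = -0.99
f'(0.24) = 0.22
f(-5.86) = -0.93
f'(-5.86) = 0.41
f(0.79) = -0.77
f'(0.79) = 0.42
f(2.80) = -0.96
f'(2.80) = -0.34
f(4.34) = -0.53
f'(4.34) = 0.18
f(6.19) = -0.98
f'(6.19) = -0.31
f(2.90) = -0.99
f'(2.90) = -0.22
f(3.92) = -0.65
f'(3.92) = 0.41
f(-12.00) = -0.87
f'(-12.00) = 0.46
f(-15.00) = -0.68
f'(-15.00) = 0.45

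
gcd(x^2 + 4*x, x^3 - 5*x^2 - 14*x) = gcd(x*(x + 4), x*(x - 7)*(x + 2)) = x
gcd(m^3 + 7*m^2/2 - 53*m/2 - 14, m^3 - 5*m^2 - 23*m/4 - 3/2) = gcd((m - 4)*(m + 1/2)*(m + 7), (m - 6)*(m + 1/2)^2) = m + 1/2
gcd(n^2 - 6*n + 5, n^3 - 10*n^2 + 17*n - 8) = n - 1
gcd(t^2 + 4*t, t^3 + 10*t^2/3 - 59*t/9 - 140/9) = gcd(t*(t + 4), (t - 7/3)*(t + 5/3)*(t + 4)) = t + 4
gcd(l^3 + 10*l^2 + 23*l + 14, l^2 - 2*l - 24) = 1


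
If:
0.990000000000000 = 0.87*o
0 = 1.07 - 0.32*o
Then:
No Solution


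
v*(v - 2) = v^2 - 2*v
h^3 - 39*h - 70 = (h - 7)*(h + 2)*(h + 5)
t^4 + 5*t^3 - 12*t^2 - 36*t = t*(t - 3)*(t + 2)*(t + 6)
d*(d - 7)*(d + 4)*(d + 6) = d^4 + 3*d^3 - 46*d^2 - 168*d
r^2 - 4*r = r*(r - 4)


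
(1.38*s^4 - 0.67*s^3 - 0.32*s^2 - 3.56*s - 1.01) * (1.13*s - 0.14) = 1.5594*s^5 - 0.9503*s^4 - 0.2678*s^3 - 3.978*s^2 - 0.6429*s + 0.1414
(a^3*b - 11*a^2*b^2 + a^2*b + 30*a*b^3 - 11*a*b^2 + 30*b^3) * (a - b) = a^4*b - 12*a^3*b^2 + a^3*b + 41*a^2*b^3 - 12*a^2*b^2 - 30*a*b^4 + 41*a*b^3 - 30*b^4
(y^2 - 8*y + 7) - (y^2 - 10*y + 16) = 2*y - 9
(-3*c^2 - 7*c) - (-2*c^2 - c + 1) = -c^2 - 6*c - 1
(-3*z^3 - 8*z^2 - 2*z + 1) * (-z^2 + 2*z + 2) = 3*z^5 + 2*z^4 - 20*z^3 - 21*z^2 - 2*z + 2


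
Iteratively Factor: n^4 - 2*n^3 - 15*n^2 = (n - 5)*(n^3 + 3*n^2) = (n - 5)*(n + 3)*(n^2) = n*(n - 5)*(n + 3)*(n)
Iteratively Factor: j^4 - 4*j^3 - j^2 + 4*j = (j - 1)*(j^3 - 3*j^2 - 4*j) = (j - 4)*(j - 1)*(j^2 + j) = (j - 4)*(j - 1)*(j + 1)*(j)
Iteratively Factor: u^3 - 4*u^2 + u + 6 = (u - 2)*(u^2 - 2*u - 3) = (u - 2)*(u + 1)*(u - 3)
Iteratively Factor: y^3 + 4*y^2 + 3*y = (y + 1)*(y^2 + 3*y) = y*(y + 1)*(y + 3)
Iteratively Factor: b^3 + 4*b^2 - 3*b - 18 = (b + 3)*(b^2 + b - 6) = (b - 2)*(b + 3)*(b + 3)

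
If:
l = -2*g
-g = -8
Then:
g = 8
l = -16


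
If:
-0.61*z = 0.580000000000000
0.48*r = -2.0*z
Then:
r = 3.96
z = -0.95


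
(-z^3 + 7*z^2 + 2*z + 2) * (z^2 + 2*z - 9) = -z^5 + 5*z^4 + 25*z^3 - 57*z^2 - 14*z - 18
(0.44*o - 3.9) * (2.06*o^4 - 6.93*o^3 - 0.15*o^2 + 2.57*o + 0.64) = 0.9064*o^5 - 11.0832*o^4 + 26.961*o^3 + 1.7158*o^2 - 9.7414*o - 2.496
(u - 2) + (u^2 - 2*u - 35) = u^2 - u - 37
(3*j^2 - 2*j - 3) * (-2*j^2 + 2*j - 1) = -6*j^4 + 10*j^3 - j^2 - 4*j + 3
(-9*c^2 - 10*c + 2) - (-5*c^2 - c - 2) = -4*c^2 - 9*c + 4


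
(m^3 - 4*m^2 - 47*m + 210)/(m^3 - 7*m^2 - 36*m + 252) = (m^2 + 2*m - 35)/(m^2 - m - 42)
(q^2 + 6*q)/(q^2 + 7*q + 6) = q/(q + 1)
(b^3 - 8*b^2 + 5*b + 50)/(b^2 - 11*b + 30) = (b^2 - 3*b - 10)/(b - 6)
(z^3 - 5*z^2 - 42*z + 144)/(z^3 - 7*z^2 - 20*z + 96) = (z + 6)/(z + 4)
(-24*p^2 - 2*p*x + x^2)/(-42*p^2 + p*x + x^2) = (4*p + x)/(7*p + x)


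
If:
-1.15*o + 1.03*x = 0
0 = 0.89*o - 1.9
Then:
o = 2.13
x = 2.38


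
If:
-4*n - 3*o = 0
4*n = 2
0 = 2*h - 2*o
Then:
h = -2/3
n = 1/2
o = -2/3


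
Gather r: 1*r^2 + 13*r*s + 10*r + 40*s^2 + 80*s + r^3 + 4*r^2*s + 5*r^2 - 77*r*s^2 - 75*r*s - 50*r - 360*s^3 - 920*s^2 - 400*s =r^3 + r^2*(4*s + 6) + r*(-77*s^2 - 62*s - 40) - 360*s^3 - 880*s^2 - 320*s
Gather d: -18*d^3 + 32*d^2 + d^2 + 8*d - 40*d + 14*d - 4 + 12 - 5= -18*d^3 + 33*d^2 - 18*d + 3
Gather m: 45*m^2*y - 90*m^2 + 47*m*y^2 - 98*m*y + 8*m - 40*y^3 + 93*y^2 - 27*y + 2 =m^2*(45*y - 90) + m*(47*y^2 - 98*y + 8) - 40*y^3 + 93*y^2 - 27*y + 2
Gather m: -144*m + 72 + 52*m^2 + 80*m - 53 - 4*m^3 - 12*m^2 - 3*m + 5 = -4*m^3 + 40*m^2 - 67*m + 24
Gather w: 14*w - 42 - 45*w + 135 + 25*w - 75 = 18 - 6*w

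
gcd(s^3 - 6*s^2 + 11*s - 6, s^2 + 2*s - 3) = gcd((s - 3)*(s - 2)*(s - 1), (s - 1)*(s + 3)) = s - 1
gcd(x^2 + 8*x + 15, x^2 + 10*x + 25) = x + 5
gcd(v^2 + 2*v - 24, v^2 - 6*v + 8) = v - 4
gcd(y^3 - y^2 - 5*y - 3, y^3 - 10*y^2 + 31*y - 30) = y - 3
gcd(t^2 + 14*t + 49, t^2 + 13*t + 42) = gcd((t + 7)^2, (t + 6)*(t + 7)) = t + 7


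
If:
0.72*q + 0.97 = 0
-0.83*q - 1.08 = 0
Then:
No Solution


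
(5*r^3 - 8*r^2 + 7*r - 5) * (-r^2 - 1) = -5*r^5 + 8*r^4 - 12*r^3 + 13*r^2 - 7*r + 5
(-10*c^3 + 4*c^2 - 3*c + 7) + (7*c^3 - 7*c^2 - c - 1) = -3*c^3 - 3*c^2 - 4*c + 6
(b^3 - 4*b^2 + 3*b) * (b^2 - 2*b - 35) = b^5 - 6*b^4 - 24*b^3 + 134*b^2 - 105*b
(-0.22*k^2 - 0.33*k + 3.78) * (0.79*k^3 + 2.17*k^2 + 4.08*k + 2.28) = -0.1738*k^5 - 0.7381*k^4 + 1.3725*k^3 + 6.3546*k^2 + 14.67*k + 8.6184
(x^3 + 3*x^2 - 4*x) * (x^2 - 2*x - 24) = x^5 + x^4 - 34*x^3 - 64*x^2 + 96*x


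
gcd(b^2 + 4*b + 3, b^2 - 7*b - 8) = b + 1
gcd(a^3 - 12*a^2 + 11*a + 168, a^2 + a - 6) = a + 3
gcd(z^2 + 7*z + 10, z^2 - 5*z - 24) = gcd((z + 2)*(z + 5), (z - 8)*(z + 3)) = 1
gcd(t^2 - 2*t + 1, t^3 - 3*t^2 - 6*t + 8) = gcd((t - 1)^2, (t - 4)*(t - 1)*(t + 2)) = t - 1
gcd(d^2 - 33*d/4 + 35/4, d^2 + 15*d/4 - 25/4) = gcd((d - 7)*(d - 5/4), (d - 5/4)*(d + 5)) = d - 5/4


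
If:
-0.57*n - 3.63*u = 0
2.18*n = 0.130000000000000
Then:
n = 0.06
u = -0.01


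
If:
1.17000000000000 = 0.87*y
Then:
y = 1.34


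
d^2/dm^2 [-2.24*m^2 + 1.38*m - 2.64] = -4.48000000000000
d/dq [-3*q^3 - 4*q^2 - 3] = q*(-9*q - 8)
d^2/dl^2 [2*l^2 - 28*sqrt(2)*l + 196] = 4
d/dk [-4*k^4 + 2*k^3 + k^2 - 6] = 2*k*(-8*k^2 + 3*k + 1)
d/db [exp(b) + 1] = exp(b)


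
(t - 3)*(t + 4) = t^2 + t - 12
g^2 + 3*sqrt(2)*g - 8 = (g - sqrt(2))*(g + 4*sqrt(2))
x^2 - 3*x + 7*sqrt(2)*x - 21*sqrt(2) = (x - 3)*(x + 7*sqrt(2))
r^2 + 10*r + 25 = (r + 5)^2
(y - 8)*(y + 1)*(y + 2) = y^3 - 5*y^2 - 22*y - 16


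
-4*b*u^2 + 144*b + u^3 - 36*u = (-4*b + u)*(u - 6)*(u + 6)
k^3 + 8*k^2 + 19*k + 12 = (k + 1)*(k + 3)*(k + 4)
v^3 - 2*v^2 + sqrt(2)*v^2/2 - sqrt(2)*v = v*(v - 2)*(v + sqrt(2)/2)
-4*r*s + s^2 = s*(-4*r + s)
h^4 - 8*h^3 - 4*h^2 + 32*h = h*(h - 8)*(h - 2)*(h + 2)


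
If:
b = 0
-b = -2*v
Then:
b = 0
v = 0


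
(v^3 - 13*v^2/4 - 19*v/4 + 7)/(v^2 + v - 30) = (v^3 - 13*v^2/4 - 19*v/4 + 7)/(v^2 + v - 30)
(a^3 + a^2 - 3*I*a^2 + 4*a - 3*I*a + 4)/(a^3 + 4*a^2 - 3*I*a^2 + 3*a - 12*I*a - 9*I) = (a^2 - 3*I*a + 4)/(a^2 + 3*a*(1 - I) - 9*I)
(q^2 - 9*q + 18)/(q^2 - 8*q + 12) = (q - 3)/(q - 2)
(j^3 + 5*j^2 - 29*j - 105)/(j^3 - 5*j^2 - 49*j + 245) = (j + 3)/(j - 7)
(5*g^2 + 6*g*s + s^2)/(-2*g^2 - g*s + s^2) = (5*g + s)/(-2*g + s)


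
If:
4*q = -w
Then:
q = -w/4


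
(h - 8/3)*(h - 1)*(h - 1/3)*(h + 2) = h^4 - 2*h^3 - 37*h^2/9 + 62*h/9 - 16/9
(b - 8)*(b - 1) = b^2 - 9*b + 8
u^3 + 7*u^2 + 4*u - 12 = (u - 1)*(u + 2)*(u + 6)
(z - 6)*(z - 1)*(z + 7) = z^3 - 43*z + 42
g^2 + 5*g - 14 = (g - 2)*(g + 7)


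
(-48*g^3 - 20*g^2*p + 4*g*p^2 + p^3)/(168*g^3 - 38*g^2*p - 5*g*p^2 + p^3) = (2*g + p)/(-7*g + p)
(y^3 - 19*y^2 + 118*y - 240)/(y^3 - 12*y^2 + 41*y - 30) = (y - 8)/(y - 1)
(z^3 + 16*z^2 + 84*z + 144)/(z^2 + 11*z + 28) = (z^2 + 12*z + 36)/(z + 7)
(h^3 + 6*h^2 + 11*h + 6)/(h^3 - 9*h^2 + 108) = (h^2 + 3*h + 2)/(h^2 - 12*h + 36)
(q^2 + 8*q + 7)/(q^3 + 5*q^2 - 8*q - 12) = (q + 7)/(q^2 + 4*q - 12)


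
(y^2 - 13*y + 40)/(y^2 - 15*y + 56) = (y - 5)/(y - 7)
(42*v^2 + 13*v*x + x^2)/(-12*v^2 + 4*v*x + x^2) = (7*v + x)/(-2*v + x)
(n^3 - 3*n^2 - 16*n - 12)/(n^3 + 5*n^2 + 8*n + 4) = (n - 6)/(n + 2)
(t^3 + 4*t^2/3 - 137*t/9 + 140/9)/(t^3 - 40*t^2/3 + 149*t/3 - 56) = (3*t^2 + 11*t - 20)/(3*(t^2 - 11*t + 24))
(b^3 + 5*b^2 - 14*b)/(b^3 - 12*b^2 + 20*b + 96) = b*(b^2 + 5*b - 14)/(b^3 - 12*b^2 + 20*b + 96)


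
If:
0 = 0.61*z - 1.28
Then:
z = 2.10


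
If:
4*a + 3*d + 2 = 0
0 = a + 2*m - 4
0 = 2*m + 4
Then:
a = 8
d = -34/3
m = -2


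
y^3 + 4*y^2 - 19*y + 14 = (y - 2)*(y - 1)*(y + 7)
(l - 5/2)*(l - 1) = l^2 - 7*l/2 + 5/2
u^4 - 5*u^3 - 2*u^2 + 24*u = u*(u - 4)*(u - 3)*(u + 2)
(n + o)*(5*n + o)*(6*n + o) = 30*n^3 + 41*n^2*o + 12*n*o^2 + o^3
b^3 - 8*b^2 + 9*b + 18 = (b - 6)*(b - 3)*(b + 1)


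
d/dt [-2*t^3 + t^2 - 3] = 2*t*(1 - 3*t)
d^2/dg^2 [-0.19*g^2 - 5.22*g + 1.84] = -0.380000000000000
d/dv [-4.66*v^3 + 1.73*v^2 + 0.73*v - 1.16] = -13.98*v^2 + 3.46*v + 0.73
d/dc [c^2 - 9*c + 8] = 2*c - 9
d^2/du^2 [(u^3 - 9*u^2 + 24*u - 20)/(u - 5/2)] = 4*(4*u^3 - 30*u^2 + 75*u - 65)/(8*u^3 - 60*u^2 + 150*u - 125)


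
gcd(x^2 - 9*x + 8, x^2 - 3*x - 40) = x - 8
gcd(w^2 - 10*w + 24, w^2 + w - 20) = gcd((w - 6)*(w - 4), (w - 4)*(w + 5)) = w - 4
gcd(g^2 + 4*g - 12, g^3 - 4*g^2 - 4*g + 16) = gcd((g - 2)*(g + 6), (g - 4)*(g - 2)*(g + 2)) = g - 2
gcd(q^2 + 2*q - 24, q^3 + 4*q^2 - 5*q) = 1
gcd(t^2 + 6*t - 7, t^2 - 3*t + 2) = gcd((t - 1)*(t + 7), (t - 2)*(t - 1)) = t - 1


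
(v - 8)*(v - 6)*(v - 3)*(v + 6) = v^4 - 11*v^3 - 12*v^2 + 396*v - 864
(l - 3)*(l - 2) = l^2 - 5*l + 6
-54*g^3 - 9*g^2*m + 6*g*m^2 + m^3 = (-3*g + m)*(3*g + m)*(6*g + m)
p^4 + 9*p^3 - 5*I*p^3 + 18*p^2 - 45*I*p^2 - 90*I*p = p*(p + 3)*(p + 6)*(p - 5*I)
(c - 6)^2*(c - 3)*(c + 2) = c^4 - 13*c^3 + 42*c^2 + 36*c - 216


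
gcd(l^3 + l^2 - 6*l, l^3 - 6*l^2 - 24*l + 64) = l - 2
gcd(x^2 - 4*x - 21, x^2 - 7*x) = x - 7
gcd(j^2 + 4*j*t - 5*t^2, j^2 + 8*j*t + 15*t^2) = j + 5*t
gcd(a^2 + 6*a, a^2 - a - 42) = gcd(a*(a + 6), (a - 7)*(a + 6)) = a + 6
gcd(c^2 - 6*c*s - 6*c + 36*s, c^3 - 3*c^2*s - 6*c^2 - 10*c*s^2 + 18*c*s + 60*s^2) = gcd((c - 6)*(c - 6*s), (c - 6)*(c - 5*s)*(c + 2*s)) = c - 6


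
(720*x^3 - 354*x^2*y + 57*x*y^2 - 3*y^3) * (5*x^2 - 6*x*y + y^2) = 3600*x^5 - 6090*x^4*y + 3129*x^3*y^2 - 711*x^2*y^3 + 75*x*y^4 - 3*y^5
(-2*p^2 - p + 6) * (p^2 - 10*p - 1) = -2*p^4 + 19*p^3 + 18*p^2 - 59*p - 6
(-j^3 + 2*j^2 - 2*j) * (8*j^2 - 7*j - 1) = -8*j^5 + 23*j^4 - 29*j^3 + 12*j^2 + 2*j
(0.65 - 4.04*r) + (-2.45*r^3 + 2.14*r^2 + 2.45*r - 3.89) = -2.45*r^3 + 2.14*r^2 - 1.59*r - 3.24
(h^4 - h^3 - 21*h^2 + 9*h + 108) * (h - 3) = h^5 - 4*h^4 - 18*h^3 + 72*h^2 + 81*h - 324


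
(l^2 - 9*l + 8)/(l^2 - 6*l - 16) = (l - 1)/(l + 2)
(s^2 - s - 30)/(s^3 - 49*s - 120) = (s - 6)/(s^2 - 5*s - 24)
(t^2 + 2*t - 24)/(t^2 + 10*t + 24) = (t - 4)/(t + 4)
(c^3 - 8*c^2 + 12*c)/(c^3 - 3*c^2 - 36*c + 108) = c*(c - 2)/(c^2 + 3*c - 18)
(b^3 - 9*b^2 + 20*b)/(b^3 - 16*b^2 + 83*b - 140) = b/(b - 7)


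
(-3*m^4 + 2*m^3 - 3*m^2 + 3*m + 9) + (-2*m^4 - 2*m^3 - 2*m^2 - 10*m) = -5*m^4 - 5*m^2 - 7*m + 9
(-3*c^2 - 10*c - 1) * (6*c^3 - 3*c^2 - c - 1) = -18*c^5 - 51*c^4 + 27*c^3 + 16*c^2 + 11*c + 1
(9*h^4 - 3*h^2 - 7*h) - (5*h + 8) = 9*h^4 - 3*h^2 - 12*h - 8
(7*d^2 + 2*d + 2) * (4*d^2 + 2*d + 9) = 28*d^4 + 22*d^3 + 75*d^2 + 22*d + 18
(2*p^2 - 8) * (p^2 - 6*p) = 2*p^4 - 12*p^3 - 8*p^2 + 48*p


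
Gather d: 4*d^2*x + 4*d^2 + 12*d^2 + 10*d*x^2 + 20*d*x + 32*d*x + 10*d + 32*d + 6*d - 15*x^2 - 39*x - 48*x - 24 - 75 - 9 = d^2*(4*x + 16) + d*(10*x^2 + 52*x + 48) - 15*x^2 - 87*x - 108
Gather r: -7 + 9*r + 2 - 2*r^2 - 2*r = -2*r^2 + 7*r - 5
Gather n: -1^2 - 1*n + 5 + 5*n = 4*n + 4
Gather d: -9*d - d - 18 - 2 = -10*d - 20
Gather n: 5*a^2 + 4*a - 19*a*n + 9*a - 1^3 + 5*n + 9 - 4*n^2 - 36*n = 5*a^2 + 13*a - 4*n^2 + n*(-19*a - 31) + 8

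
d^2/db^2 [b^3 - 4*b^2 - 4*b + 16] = 6*b - 8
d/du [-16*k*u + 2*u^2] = -16*k + 4*u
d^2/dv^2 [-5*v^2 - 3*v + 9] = -10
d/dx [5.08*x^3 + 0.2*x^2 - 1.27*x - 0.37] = 15.24*x^2 + 0.4*x - 1.27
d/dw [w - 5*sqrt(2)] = 1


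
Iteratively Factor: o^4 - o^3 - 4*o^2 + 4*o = (o - 2)*(o^3 + o^2 - 2*o) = (o - 2)*(o + 2)*(o^2 - o) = o*(o - 2)*(o + 2)*(o - 1)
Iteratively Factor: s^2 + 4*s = (s + 4)*(s)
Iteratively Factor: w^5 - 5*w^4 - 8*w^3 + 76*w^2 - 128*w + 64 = (w - 2)*(w^4 - 3*w^3 - 14*w^2 + 48*w - 32) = (w - 2)*(w + 4)*(w^3 - 7*w^2 + 14*w - 8) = (w - 2)*(w - 1)*(w + 4)*(w^2 - 6*w + 8) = (w - 4)*(w - 2)*(w - 1)*(w + 4)*(w - 2)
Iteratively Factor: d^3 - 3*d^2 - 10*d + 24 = (d - 2)*(d^2 - d - 12) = (d - 2)*(d + 3)*(d - 4)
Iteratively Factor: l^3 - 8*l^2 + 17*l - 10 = (l - 1)*(l^2 - 7*l + 10) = (l - 2)*(l - 1)*(l - 5)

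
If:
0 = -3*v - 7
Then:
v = -7/3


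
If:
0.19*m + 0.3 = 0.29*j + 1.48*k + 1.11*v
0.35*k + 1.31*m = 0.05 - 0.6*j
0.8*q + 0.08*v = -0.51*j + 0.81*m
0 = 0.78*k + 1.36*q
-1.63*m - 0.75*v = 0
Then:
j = 0.07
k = 0.14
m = -0.03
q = -0.08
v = 0.06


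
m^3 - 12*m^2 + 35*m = m*(m - 7)*(m - 5)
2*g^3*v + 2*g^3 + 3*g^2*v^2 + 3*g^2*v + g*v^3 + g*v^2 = (g + v)*(2*g + v)*(g*v + g)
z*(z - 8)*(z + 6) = z^3 - 2*z^2 - 48*z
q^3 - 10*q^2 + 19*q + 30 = (q - 6)*(q - 5)*(q + 1)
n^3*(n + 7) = n^4 + 7*n^3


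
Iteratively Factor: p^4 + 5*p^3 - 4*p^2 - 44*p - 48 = (p + 4)*(p^3 + p^2 - 8*p - 12) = (p + 2)*(p + 4)*(p^2 - p - 6) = (p - 3)*(p + 2)*(p + 4)*(p + 2)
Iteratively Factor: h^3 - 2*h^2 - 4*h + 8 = (h - 2)*(h^2 - 4) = (h - 2)^2*(h + 2)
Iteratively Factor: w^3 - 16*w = (w)*(w^2 - 16) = w*(w + 4)*(w - 4)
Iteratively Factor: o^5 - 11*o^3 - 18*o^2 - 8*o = (o + 2)*(o^4 - 2*o^3 - 7*o^2 - 4*o) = (o - 4)*(o + 2)*(o^3 + 2*o^2 + o) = o*(o - 4)*(o + 2)*(o^2 + 2*o + 1) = o*(o - 4)*(o + 1)*(o + 2)*(o + 1)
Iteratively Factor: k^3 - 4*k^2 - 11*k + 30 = (k - 2)*(k^2 - 2*k - 15) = (k - 5)*(k - 2)*(k + 3)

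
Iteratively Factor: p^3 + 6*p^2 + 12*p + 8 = (p + 2)*(p^2 + 4*p + 4) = (p + 2)^2*(p + 2)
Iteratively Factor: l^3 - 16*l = (l)*(l^2 - 16) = l*(l - 4)*(l + 4)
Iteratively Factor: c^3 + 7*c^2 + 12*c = (c)*(c^2 + 7*c + 12) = c*(c + 3)*(c + 4)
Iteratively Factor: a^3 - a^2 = (a)*(a^2 - a) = a*(a - 1)*(a)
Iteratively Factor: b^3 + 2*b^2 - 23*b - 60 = (b + 3)*(b^2 - b - 20) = (b + 3)*(b + 4)*(b - 5)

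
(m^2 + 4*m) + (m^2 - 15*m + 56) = 2*m^2 - 11*m + 56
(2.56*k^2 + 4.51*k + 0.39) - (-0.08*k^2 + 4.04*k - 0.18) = 2.64*k^2 + 0.47*k + 0.57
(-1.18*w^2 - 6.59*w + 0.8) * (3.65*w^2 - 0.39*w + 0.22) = -4.307*w^4 - 23.5933*w^3 + 5.2305*w^2 - 1.7618*w + 0.176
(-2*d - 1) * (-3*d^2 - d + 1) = 6*d^3 + 5*d^2 - d - 1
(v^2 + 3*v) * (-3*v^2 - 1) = -3*v^4 - 9*v^3 - v^2 - 3*v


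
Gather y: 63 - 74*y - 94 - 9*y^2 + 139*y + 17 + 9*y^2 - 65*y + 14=0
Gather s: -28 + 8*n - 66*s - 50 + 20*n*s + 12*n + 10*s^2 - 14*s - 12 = 20*n + 10*s^2 + s*(20*n - 80) - 90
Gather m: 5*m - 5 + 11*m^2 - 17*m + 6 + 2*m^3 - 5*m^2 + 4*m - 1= 2*m^3 + 6*m^2 - 8*m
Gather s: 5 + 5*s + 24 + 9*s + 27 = 14*s + 56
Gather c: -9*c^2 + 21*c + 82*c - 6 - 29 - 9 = -9*c^2 + 103*c - 44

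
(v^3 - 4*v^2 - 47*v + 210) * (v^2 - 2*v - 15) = v^5 - 6*v^4 - 54*v^3 + 364*v^2 + 285*v - 3150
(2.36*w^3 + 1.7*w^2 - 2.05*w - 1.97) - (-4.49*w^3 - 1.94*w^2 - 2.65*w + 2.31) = 6.85*w^3 + 3.64*w^2 + 0.6*w - 4.28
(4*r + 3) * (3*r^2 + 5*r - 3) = 12*r^3 + 29*r^2 + 3*r - 9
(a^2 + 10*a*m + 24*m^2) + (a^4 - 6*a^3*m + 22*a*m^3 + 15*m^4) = a^4 - 6*a^3*m + a^2 + 22*a*m^3 + 10*a*m + 15*m^4 + 24*m^2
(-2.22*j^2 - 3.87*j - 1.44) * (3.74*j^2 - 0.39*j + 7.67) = -8.3028*j^4 - 13.608*j^3 - 20.9037*j^2 - 29.1213*j - 11.0448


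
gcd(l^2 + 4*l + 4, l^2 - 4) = l + 2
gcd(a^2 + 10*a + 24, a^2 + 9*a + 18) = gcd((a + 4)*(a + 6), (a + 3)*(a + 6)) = a + 6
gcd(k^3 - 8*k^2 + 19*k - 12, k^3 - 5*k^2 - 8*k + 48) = k - 4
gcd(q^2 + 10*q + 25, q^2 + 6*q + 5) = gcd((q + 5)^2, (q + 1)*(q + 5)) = q + 5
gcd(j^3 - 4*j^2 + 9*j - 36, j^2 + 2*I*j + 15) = j - 3*I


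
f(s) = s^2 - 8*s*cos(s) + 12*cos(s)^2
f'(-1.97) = 5.10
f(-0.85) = 10.44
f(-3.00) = -3.00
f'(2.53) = 34.51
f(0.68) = 3.49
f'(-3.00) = 1.95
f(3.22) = 47.98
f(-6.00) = 93.15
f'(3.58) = -6.98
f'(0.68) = -13.17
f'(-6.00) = -39.53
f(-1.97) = -0.43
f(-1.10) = 7.67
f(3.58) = 48.59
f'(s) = 8*s*sin(s) + 2*s - 24*sin(s)*cos(s) - 8*cos(s)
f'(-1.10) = 11.72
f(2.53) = 31.02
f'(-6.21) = -25.78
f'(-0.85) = 10.03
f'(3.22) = 10.52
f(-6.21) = 100.05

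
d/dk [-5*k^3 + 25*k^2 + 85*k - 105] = -15*k^2 + 50*k + 85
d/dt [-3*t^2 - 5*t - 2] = -6*t - 5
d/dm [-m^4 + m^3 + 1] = m^2*(3 - 4*m)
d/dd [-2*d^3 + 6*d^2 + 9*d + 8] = -6*d^2 + 12*d + 9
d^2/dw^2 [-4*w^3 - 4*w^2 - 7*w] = -24*w - 8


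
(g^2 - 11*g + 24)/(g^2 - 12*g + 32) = (g - 3)/(g - 4)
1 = 1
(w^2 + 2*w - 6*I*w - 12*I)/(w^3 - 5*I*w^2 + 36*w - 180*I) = (w + 2)/(w^2 + I*w + 30)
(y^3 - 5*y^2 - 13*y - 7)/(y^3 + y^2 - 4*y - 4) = (y^2 - 6*y - 7)/(y^2 - 4)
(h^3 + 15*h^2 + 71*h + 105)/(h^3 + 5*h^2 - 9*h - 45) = (h + 7)/(h - 3)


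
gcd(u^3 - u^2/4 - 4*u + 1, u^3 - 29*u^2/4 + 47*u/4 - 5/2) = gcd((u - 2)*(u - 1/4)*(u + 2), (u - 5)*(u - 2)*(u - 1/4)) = u^2 - 9*u/4 + 1/2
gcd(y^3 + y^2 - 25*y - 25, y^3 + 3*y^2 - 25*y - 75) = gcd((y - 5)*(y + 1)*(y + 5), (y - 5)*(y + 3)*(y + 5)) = y^2 - 25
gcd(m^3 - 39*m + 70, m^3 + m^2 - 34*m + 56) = m^2 + 5*m - 14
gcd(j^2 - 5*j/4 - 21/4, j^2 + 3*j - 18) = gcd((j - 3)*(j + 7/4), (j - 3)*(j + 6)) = j - 3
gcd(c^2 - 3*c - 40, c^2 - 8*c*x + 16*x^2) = 1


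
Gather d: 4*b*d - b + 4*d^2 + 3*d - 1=-b + 4*d^2 + d*(4*b + 3) - 1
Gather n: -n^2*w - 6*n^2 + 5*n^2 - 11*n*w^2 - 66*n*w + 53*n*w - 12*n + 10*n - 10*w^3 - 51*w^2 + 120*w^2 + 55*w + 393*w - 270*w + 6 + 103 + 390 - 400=n^2*(-w - 1) + n*(-11*w^2 - 13*w - 2) - 10*w^3 + 69*w^2 + 178*w + 99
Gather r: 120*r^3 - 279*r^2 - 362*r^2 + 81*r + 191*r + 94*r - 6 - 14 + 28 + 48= 120*r^3 - 641*r^2 + 366*r + 56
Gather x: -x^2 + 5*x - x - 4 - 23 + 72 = -x^2 + 4*x + 45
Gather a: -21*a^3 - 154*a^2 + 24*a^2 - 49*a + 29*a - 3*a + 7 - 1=-21*a^3 - 130*a^2 - 23*a + 6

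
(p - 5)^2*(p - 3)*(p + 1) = p^4 - 12*p^3 + 42*p^2 - 20*p - 75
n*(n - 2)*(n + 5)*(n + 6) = n^4 + 9*n^3 + 8*n^2 - 60*n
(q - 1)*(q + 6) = q^2 + 5*q - 6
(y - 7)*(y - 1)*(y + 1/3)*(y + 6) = y^4 - 5*y^3/3 - 125*y^2/3 + 85*y/3 + 14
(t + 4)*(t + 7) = t^2 + 11*t + 28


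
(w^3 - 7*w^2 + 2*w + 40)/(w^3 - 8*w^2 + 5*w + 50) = (w - 4)/(w - 5)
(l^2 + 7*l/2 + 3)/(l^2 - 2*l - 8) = (l + 3/2)/(l - 4)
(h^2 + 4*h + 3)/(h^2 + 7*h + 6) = (h + 3)/(h + 6)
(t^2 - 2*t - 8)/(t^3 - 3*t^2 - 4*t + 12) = (t - 4)/(t^2 - 5*t + 6)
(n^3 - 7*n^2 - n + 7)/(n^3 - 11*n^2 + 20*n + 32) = (n^2 - 8*n + 7)/(n^2 - 12*n + 32)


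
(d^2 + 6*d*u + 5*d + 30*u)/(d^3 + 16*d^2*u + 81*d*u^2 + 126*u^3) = (d + 5)/(d^2 + 10*d*u + 21*u^2)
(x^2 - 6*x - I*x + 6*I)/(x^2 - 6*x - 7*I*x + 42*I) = (x - I)/(x - 7*I)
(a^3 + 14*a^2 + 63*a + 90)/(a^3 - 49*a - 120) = (a + 6)/(a - 8)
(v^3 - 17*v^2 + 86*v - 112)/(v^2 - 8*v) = v - 9 + 14/v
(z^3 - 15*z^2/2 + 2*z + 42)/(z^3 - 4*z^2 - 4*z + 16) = (z^2 - 19*z/2 + 21)/(z^2 - 6*z + 8)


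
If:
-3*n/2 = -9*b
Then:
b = n/6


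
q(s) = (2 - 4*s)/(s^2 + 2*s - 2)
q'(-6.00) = 0.36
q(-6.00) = 1.18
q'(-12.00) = 0.05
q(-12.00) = 0.42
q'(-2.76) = 4777.61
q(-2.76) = 133.61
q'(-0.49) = 0.92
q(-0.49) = -1.45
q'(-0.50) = 0.93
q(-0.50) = -1.45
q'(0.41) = 2.96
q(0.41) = -0.36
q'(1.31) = 1.03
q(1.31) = -1.39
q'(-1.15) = 1.57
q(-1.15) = -2.22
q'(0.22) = 1.45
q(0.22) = -0.74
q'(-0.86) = 1.17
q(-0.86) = -1.83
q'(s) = (2 - 4*s)*(-2*s - 2)/(s^2 + 2*s - 2)^2 - 4/(s^2 + 2*s - 2)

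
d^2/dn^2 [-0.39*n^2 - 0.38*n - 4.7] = -0.780000000000000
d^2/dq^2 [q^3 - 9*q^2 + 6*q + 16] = 6*q - 18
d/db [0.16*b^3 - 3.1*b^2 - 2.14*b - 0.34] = 0.48*b^2 - 6.2*b - 2.14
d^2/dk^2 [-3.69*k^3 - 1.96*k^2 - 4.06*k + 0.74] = -22.14*k - 3.92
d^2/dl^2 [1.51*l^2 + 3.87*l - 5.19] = 3.02000000000000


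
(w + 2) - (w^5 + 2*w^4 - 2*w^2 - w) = -w^5 - 2*w^4 + 2*w^2 + 2*w + 2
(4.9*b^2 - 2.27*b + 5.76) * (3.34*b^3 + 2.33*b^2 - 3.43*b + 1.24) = 16.366*b^5 + 3.8352*b^4 - 2.8577*b^3 + 27.2829*b^2 - 22.5716*b + 7.1424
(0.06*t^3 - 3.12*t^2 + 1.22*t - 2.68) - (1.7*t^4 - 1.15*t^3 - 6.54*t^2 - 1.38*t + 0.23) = -1.7*t^4 + 1.21*t^3 + 3.42*t^2 + 2.6*t - 2.91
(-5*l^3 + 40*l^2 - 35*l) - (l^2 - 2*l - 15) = -5*l^3 + 39*l^2 - 33*l + 15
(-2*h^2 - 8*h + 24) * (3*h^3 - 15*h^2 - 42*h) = -6*h^5 + 6*h^4 + 276*h^3 - 24*h^2 - 1008*h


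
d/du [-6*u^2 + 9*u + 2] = 9 - 12*u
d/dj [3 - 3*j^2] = -6*j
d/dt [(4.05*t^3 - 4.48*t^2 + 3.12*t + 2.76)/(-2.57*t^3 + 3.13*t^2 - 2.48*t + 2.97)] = (1.16289999999999*t^4 - 4.0512*t^3 + 58.7099*t^2 - 43.8888*t + 16.1112)/(6.6049*t^6 - 16.0882*t^5 + 22.5441*t^4 - 30.7906*t^3 + 24.7426*t^2 - 14.7312*t + 8.8209)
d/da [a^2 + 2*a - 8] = 2*a + 2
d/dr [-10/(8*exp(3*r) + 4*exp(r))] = 5*(6*exp(2*r) + 1)*exp(-r)/(2*(2*exp(2*r) + 1)^2)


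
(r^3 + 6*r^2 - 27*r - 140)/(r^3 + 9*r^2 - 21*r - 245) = (r + 4)/(r + 7)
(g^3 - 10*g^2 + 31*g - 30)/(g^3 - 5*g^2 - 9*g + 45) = (g - 2)/(g + 3)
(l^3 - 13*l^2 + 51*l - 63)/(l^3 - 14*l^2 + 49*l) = (l^2 - 6*l + 9)/(l*(l - 7))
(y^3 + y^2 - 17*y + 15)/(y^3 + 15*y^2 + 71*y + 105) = (y^2 - 4*y + 3)/(y^2 + 10*y + 21)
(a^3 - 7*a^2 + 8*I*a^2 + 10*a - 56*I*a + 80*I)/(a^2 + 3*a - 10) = (a^2 + a*(-5 + 8*I) - 40*I)/(a + 5)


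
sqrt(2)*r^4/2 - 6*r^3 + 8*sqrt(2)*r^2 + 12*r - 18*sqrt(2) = (r - 3*sqrt(2))^2*(r - sqrt(2))*(sqrt(2)*r/2 + 1)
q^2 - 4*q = q*(q - 4)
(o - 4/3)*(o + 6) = o^2 + 14*o/3 - 8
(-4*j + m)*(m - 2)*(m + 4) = -4*j*m^2 - 8*j*m + 32*j + m^3 + 2*m^2 - 8*m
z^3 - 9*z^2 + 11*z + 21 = (z - 7)*(z - 3)*(z + 1)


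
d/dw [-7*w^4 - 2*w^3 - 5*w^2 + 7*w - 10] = -28*w^3 - 6*w^2 - 10*w + 7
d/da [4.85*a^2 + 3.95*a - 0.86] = 9.7*a + 3.95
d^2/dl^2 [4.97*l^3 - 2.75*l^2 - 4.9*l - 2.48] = 29.82*l - 5.5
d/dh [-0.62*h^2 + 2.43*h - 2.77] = 2.43 - 1.24*h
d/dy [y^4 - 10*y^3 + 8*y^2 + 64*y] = 4*y^3 - 30*y^2 + 16*y + 64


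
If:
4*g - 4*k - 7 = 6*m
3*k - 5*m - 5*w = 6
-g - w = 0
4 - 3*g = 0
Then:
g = 4/3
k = -37/114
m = -7/114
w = -4/3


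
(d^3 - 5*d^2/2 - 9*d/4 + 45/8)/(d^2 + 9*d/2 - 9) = (d^2 - d - 15/4)/(d + 6)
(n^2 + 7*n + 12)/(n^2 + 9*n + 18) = (n + 4)/(n + 6)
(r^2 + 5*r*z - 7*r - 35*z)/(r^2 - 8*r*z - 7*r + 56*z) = (-r - 5*z)/(-r + 8*z)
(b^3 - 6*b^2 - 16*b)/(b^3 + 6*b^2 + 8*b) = (b - 8)/(b + 4)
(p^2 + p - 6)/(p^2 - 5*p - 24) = (p - 2)/(p - 8)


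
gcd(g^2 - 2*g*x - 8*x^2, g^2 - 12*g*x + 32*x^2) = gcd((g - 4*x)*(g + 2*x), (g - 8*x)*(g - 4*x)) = -g + 4*x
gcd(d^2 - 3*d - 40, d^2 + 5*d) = d + 5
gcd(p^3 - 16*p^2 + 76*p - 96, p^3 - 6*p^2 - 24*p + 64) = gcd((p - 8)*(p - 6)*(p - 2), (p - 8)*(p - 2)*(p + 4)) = p^2 - 10*p + 16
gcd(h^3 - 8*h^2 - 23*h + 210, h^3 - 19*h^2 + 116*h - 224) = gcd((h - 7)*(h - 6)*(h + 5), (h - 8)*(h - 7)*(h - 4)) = h - 7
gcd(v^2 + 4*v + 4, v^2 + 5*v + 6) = v + 2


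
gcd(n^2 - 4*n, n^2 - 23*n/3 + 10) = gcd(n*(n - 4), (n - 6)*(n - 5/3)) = 1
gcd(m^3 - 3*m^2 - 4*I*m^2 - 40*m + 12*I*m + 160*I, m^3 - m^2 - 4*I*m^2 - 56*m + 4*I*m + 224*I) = m^2 + m*(-8 - 4*I) + 32*I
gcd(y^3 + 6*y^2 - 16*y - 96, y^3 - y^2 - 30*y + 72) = y^2 + 2*y - 24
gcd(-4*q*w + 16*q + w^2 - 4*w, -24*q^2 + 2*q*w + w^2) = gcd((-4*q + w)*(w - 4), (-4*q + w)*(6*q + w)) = 4*q - w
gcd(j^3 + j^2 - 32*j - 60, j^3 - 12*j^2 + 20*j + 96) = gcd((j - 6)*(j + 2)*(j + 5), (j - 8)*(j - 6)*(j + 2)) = j^2 - 4*j - 12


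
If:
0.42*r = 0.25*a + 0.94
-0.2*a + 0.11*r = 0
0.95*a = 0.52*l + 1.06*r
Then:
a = 1.83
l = -3.44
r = 3.33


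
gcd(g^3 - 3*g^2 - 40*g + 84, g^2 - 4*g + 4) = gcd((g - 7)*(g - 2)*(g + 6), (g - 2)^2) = g - 2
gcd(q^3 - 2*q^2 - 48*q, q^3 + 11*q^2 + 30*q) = q^2 + 6*q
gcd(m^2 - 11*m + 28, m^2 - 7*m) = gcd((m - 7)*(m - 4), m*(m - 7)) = m - 7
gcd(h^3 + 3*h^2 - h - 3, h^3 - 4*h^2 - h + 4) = h^2 - 1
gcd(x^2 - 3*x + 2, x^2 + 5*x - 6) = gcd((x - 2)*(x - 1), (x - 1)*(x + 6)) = x - 1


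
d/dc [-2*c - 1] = -2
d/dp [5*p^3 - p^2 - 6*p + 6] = 15*p^2 - 2*p - 6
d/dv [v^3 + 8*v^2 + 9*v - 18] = 3*v^2 + 16*v + 9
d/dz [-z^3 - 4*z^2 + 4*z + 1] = -3*z^2 - 8*z + 4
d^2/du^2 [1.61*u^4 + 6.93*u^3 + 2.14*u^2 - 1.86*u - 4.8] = 19.32*u^2 + 41.58*u + 4.28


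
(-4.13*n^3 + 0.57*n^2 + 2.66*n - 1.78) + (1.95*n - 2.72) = -4.13*n^3 + 0.57*n^2 + 4.61*n - 4.5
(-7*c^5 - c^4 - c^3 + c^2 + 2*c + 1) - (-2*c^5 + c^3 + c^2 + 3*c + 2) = -5*c^5 - c^4 - 2*c^3 - c - 1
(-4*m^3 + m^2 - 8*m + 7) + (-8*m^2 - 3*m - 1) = -4*m^3 - 7*m^2 - 11*m + 6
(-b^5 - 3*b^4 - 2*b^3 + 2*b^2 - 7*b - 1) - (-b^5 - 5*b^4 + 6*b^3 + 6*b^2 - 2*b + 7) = 2*b^4 - 8*b^3 - 4*b^2 - 5*b - 8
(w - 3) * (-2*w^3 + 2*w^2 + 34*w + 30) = -2*w^4 + 8*w^3 + 28*w^2 - 72*w - 90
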